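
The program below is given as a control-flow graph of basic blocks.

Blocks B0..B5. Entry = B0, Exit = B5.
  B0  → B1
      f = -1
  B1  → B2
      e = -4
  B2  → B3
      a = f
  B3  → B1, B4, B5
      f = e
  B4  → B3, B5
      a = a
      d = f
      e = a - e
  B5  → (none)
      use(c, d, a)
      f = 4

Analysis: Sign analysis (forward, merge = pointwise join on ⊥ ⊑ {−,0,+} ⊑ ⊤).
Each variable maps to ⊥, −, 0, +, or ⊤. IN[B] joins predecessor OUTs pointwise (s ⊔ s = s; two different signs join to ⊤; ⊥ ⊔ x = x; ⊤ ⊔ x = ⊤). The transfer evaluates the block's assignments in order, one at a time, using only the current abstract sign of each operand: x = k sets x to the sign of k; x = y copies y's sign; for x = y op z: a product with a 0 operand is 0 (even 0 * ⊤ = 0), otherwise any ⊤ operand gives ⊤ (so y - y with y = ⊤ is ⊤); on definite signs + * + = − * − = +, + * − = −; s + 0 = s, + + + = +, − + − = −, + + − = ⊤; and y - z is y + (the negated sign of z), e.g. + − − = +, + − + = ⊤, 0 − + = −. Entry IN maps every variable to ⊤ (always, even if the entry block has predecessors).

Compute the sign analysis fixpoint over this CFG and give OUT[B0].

Answer: {a: ⊤, b: ⊤, c: ⊤, d: ⊤, e: ⊤, f: -}

Trace:
Per-block solution:
  B0: | IN=(all ⊤) | OUT={f:-; rest ⊤}
  B1: | IN=(all ⊤) | OUT={e:-; rest ⊤}
  B2: | IN={e:-; rest ⊤} | OUT={e:-; rest ⊤}
  B3: | IN=(all ⊤) | OUT=(all ⊤)
  B4: | IN=(all ⊤) | OUT=(all ⊤)
  B5: | IN=(all ⊤) | OUT={f:+; rest ⊤}

B0 is the boundary node: IN[B0] = {a: ⊤, b: ⊤, c: ⊤, d: ⊤, e: ⊤, f: ⊤}
Applying B0's transfer function to that IN value gives OUT[B0] (row B0 above).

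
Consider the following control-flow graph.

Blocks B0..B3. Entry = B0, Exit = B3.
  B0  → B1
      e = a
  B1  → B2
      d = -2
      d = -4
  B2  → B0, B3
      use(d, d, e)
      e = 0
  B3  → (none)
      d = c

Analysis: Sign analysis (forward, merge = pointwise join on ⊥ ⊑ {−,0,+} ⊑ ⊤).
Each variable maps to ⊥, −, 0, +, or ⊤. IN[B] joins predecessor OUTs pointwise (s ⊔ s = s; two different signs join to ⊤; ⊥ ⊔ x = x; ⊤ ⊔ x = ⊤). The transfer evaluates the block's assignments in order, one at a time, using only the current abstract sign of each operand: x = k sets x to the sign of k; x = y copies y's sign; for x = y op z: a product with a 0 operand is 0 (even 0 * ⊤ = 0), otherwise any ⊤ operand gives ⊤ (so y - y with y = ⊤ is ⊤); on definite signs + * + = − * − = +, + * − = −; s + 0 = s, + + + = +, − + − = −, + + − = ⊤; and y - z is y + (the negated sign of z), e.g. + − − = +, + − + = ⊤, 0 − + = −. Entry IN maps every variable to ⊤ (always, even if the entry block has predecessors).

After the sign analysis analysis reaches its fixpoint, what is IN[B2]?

Per-block solution:
  B0:   IN=(all ⊤)   OUT=(all ⊤)
  B1:   IN=(all ⊤)   OUT={d:-; rest ⊤}
  B2:   IN={d:-; rest ⊤}   OUT={d:-, e:0; rest ⊤}
  B3:   IN={d:-, e:0; rest ⊤}   OUT={e:0; rest ⊤}

Merge at B2: IN[B2] = OUT[B1] = {a: ⊤, b: ⊤, c: ⊤, d: -, e: ⊤, f: ⊤}

Answer: {a: ⊤, b: ⊤, c: ⊤, d: -, e: ⊤, f: ⊤}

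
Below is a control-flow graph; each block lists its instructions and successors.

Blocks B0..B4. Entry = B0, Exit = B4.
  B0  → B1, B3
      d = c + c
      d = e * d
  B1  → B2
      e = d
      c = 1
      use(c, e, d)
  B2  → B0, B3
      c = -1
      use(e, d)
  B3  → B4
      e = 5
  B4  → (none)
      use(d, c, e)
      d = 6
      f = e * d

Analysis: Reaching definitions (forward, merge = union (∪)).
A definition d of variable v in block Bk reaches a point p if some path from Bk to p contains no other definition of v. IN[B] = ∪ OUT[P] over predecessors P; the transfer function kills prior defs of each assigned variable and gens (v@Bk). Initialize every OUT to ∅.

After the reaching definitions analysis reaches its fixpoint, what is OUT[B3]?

Answer: {c@B2, d@B0, e@B3}

Derivation:
Per-block solution:
  B0:   IN={c@B2, d@B0, e@B1}   OUT={c@B2, d@B0, e@B1}
  B1:   IN={c@B2, d@B0, e@B1}   OUT={c@B1, d@B0, e@B1}
  B2:   IN={c@B1, d@B0, e@B1}   OUT={c@B2, d@B0, e@B1}
  B3:   IN={c@B2, d@B0, e@B1}   OUT={c@B2, d@B0, e@B3}
  B4:   IN={c@B2, d@B0, e@B3}   OUT={c@B2, d@B4, e@B3, f@B4}

Merge at B3: IN[B3] = OUT[B0] ⊔ OUT[B2] = {c@B2, d@B0, e@B1}
Applying B3's transfer function to that IN value gives OUT[B3] (row B3 above).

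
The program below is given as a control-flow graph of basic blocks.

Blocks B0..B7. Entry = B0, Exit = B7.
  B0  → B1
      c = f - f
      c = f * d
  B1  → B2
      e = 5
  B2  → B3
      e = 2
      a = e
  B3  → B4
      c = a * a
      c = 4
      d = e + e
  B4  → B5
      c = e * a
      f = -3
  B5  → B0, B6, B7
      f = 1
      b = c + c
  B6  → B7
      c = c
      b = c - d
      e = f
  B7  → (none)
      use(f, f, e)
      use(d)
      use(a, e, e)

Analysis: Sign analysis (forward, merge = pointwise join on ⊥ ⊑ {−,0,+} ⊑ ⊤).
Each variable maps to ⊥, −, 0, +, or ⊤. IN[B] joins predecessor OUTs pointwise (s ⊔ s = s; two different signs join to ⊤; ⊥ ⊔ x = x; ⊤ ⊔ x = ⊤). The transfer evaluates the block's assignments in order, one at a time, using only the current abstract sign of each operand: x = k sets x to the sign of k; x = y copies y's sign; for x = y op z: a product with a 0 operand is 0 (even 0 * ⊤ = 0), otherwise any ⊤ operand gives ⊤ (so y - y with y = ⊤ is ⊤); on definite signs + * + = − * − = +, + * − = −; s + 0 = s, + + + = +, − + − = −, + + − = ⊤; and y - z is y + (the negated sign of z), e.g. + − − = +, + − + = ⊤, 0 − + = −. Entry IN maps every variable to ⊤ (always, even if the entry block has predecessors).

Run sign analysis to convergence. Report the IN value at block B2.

Answer: {a: ⊤, b: ⊤, c: ⊤, d: ⊤, e: +, f: ⊤}

Working:
Converged values:
  B0:   IN=(all ⊤)   OUT=(all ⊤)
  B1:   IN=(all ⊤)   OUT={e:+; rest ⊤}
  B2:   IN={e:+; rest ⊤}   OUT={a:+, e:+; rest ⊤}
  B3:   IN={a:+, e:+; rest ⊤}   OUT={a:+, c:+, d:+, e:+; rest ⊤}
  B4:   IN={a:+, c:+, d:+, e:+; rest ⊤}   OUT={a:+, c:+, d:+, e:+, f:-; rest ⊤}
  B5:   IN={a:+, c:+, d:+, e:+, f:-; rest ⊤}   OUT={a:+, b:+, c:+, d:+, e:+, f:+; rest ⊤}
  B6:   IN={a:+, b:+, c:+, d:+, e:+, f:+; rest ⊤}   OUT={a:+, c:+, d:+, e:+, f:+; rest ⊤}
  B7:   IN={a:+, c:+, d:+, e:+, f:+; rest ⊤}   OUT={a:+, c:+, d:+, e:+, f:+; rest ⊤}

Merge at B2: IN[B2] = OUT[B1] = {a: ⊤, b: ⊤, c: ⊤, d: ⊤, e: +, f: ⊤}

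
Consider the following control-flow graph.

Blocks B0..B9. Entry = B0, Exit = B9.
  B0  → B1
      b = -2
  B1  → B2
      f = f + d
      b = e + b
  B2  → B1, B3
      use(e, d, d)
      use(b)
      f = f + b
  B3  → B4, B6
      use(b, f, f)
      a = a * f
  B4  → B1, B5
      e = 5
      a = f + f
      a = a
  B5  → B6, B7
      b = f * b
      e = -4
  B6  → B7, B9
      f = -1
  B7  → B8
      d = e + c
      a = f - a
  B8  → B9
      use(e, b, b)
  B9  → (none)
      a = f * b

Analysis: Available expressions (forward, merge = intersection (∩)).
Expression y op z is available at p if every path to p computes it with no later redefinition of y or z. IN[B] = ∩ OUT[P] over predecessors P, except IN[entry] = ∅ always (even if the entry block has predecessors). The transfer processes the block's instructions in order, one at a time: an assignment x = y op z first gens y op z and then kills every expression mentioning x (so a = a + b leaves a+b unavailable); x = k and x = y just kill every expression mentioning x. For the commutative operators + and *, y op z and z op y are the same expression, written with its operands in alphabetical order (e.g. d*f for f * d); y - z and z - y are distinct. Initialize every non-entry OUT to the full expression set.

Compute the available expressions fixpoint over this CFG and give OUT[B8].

Answer: {c+e}

Derivation:
Fixpoint table:
  B0:  IN={}  OUT={}
  B1:  IN={}  OUT={}
  B2:  IN={}  OUT={}
  B3:  IN={}  OUT={}
  B4:  IN={}  OUT={f+f}
  B5:  IN={f+f}  OUT={f+f}
  B6:  IN={}  OUT={}
  B7:  IN={}  OUT={c+e}
  B8:  IN={c+e}  OUT={c+e}
  B9:  IN={}  OUT={b*f}

Merge at B8: IN[B8] = OUT[B7] = {c+e}
Applying B8's transfer function to that IN value gives OUT[B8] (row B8 above).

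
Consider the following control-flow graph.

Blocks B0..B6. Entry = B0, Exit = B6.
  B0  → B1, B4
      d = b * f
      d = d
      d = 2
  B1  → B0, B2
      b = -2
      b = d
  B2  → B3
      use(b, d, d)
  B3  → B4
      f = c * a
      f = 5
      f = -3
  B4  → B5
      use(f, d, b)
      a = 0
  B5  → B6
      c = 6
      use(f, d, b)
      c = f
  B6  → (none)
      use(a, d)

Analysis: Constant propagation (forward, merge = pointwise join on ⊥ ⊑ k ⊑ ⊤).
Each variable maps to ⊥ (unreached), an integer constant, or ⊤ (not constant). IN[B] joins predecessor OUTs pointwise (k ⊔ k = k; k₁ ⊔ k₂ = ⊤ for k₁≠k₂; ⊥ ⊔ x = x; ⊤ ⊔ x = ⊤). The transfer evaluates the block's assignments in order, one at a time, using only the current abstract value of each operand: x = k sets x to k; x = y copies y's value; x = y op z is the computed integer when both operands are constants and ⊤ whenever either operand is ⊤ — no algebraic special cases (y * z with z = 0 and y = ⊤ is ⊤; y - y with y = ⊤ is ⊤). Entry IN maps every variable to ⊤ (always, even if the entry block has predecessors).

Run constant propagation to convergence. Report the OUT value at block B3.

Answer: {a: ⊤, b: 2, c: ⊤, d: 2, e: ⊤, f: -3}

Working:
Per-block solution:
  B0: | IN=(all ⊤) | OUT={d:2; rest ⊤}
  B1: | IN={d:2; rest ⊤} | OUT={b:2, d:2; rest ⊤}
  B2: | IN={b:2, d:2; rest ⊤} | OUT={b:2, d:2; rest ⊤}
  B3: | IN={b:2, d:2; rest ⊤} | OUT={b:2, d:2, f:-3; rest ⊤}
  B4: | IN={d:2; rest ⊤} | OUT={a:0, d:2; rest ⊤}
  B5: | IN={a:0, d:2; rest ⊤} | OUT={a:0, d:2; rest ⊤}
  B6: | IN={a:0, d:2; rest ⊤} | OUT={a:0, d:2; rest ⊤}

Merge at B3: IN[B3] = OUT[B2] = {a: ⊤, b: 2, c: ⊤, d: 2, e: ⊤, f: ⊤}
Applying B3's transfer function to that IN value gives OUT[B3] (row B3 above).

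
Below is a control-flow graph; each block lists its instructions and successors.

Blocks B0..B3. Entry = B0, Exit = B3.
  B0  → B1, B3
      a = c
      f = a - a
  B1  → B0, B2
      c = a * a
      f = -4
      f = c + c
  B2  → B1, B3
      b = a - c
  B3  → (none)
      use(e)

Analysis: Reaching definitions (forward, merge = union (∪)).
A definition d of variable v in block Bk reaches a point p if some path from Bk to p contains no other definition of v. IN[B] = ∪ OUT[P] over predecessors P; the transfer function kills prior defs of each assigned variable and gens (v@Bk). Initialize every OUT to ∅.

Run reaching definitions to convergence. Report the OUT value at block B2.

Fixpoint table:
  B0:  IN={a@B0, b@B2, c@B1, f@B1}  OUT={a@B0, b@B2, c@B1, f@B0}
  B1:  IN={a@B0, b@B2, c@B1, f@B0, f@B1}  OUT={a@B0, b@B2, c@B1, f@B1}
  B2:  IN={a@B0, b@B2, c@B1, f@B1}  OUT={a@B0, b@B2, c@B1, f@B1}
  B3:  IN={a@B0, b@B2, c@B1, f@B0, f@B1}  OUT={a@B0, b@B2, c@B1, f@B0, f@B1}

Merge at B2: IN[B2] = OUT[B1] = {a@B0, b@B2, c@B1, f@B1}
Applying B2's transfer function to that IN value gives OUT[B2] (row B2 above).

Answer: {a@B0, b@B2, c@B1, f@B1}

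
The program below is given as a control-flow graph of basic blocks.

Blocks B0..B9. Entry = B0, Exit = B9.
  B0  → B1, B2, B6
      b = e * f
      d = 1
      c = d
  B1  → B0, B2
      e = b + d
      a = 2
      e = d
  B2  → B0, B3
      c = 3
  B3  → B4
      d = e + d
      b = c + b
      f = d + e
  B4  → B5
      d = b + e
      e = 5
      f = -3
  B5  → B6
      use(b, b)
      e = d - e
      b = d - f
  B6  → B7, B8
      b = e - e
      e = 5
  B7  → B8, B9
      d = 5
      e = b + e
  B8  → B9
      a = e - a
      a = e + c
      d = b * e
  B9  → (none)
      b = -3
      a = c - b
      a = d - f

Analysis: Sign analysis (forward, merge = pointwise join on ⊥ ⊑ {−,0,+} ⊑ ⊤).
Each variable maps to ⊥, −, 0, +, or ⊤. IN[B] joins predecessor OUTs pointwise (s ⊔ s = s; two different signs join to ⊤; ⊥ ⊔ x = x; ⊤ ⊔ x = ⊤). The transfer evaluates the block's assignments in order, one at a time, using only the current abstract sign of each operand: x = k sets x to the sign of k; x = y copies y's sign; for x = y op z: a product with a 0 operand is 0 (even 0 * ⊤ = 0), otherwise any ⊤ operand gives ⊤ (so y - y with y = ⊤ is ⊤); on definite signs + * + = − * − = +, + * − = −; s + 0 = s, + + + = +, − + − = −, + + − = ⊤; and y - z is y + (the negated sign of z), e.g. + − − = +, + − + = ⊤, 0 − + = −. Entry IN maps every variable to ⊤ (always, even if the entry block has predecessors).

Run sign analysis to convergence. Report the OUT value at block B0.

Converged values:
  B0:  IN=(all ⊤)  OUT={c:+, d:+; rest ⊤}
  B1:  IN={c:+, d:+; rest ⊤}  OUT={a:+, c:+, d:+, e:+; rest ⊤}
  B2:  IN={c:+, d:+; rest ⊤}  OUT={c:+, d:+; rest ⊤}
  B3:  IN={c:+, d:+; rest ⊤}  OUT={c:+; rest ⊤}
  B4:  IN={c:+; rest ⊤}  OUT={c:+, e:+, f:-; rest ⊤}
  B5:  IN={c:+, e:+, f:-; rest ⊤}  OUT={c:+, f:-; rest ⊤}
  B6:  IN={c:+; rest ⊤}  OUT={c:+, e:+; rest ⊤}
  B7:  IN={c:+, e:+; rest ⊤}  OUT={c:+, d:+; rest ⊤}
  B8:  IN={c:+; rest ⊤}  OUT={c:+; rest ⊤}
  B9:  IN={c:+; rest ⊤}  OUT={b:-, c:+; rest ⊤}

Merge at B0 (entry node, so the boundary value (all ⊤) is joined with the incoming edge(s)): IN[B0] = (all ⊤) ⊔ OUT[B1] ⊔ OUT[B2] = {a: ⊤, b: ⊤, c: ⊤, d: ⊤, e: ⊤, f: ⊤}
Applying B0's transfer function to that IN value gives OUT[B0] (row B0 above).

Answer: {a: ⊤, b: ⊤, c: +, d: +, e: ⊤, f: ⊤}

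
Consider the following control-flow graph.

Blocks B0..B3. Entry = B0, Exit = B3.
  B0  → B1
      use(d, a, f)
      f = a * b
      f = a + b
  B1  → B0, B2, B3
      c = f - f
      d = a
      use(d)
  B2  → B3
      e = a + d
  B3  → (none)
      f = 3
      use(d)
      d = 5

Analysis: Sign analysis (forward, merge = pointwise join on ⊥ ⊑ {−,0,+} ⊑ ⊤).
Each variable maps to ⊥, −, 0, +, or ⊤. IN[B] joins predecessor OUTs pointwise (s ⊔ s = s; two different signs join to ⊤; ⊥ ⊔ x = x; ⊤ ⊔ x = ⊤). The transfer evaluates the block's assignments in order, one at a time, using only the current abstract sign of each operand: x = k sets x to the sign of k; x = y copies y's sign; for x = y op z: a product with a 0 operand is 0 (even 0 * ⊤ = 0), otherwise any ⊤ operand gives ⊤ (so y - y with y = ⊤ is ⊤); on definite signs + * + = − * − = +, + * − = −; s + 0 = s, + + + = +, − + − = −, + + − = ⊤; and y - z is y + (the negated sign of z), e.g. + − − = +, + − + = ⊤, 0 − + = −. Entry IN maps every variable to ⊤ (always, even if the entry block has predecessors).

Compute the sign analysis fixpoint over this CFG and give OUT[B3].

Answer: {a: ⊤, b: ⊤, c: ⊤, d: +, e: ⊤, f: +}

Derivation:
Fixpoint table:
  B0:  IN=(all ⊤)  OUT=(all ⊤)
  B1:  IN=(all ⊤)  OUT=(all ⊤)
  B2:  IN=(all ⊤)  OUT=(all ⊤)
  B3:  IN=(all ⊤)  OUT={d:+, f:+; rest ⊤}

Merge at B3: IN[B3] = OUT[B1] ⊔ OUT[B2] = {a: ⊤, b: ⊤, c: ⊤, d: ⊤, e: ⊤, f: ⊤}
Applying B3's transfer function to that IN value gives OUT[B3] (row B3 above).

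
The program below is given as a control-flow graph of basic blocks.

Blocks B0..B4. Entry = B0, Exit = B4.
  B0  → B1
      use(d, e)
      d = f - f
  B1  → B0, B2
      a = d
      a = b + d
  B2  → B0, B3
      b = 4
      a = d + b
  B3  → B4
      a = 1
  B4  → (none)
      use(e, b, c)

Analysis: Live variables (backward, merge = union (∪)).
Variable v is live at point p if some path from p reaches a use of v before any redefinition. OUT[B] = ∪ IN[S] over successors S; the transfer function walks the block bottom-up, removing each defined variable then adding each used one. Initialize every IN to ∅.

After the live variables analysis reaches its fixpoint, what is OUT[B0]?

Per-block solution:
  B0:   IN={b, c, d, e, f}   OUT={b, c, d, e, f}
  B1:   IN={b, c, d, e, f}   OUT={b, c, d, e, f}
  B2:   IN={c, d, e, f}   OUT={b, c, d, e, f}
  B3:   IN={b, c, e}   OUT={b, c, e}
  B4:   IN={b, c, e}   OUT={}

Merge at B0: OUT[B0] = IN[B1] = {b, c, d, e, f}

Answer: {b, c, d, e, f}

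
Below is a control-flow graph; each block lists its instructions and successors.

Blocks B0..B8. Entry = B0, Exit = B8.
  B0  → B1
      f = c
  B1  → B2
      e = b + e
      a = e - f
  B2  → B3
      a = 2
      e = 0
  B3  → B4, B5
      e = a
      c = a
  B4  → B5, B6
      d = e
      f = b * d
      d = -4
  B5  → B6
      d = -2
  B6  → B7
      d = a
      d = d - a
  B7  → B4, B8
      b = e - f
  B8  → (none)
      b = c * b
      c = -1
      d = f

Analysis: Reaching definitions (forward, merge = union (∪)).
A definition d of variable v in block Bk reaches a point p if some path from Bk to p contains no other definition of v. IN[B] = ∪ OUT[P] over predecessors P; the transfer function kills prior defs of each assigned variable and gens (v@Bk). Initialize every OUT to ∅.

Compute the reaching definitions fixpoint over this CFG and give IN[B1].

Converged values:
  B0: | IN={} | OUT={f@B0}
  B1: | IN={f@B0} | OUT={a@B1, e@B1, f@B0}
  B2: | IN={a@B1, e@B1, f@B0} | OUT={a@B2, e@B2, f@B0}
  B3: | IN={a@B2, e@B2, f@B0} | OUT={a@B2, c@B3, e@B3, f@B0}
  B4: | IN={a@B2, b@B7, c@B3, d@B6, e@B3, f@B0, f@B4} | OUT={a@B2, b@B7, c@B3, d@B4, e@B3, f@B4}
  B5: | IN={a@B2, b@B7, c@B3, d@B4, e@B3, f@B0, f@B4} | OUT={a@B2, b@B7, c@B3, d@B5, e@B3, f@B0, f@B4}
  B6: | IN={a@B2, b@B7, c@B3, d@B4, d@B5, e@B3, f@B0, f@B4} | OUT={a@B2, b@B7, c@B3, d@B6, e@B3, f@B0, f@B4}
  B7: | IN={a@B2, b@B7, c@B3, d@B6, e@B3, f@B0, f@B4} | OUT={a@B2, b@B7, c@B3, d@B6, e@B3, f@B0, f@B4}
  B8: | IN={a@B2, b@B7, c@B3, d@B6, e@B3, f@B0, f@B4} | OUT={a@B2, b@B8, c@B8, d@B8, e@B3, f@B0, f@B4}

Merge at B1: IN[B1] = OUT[B0] = {f@B0}

Answer: {f@B0}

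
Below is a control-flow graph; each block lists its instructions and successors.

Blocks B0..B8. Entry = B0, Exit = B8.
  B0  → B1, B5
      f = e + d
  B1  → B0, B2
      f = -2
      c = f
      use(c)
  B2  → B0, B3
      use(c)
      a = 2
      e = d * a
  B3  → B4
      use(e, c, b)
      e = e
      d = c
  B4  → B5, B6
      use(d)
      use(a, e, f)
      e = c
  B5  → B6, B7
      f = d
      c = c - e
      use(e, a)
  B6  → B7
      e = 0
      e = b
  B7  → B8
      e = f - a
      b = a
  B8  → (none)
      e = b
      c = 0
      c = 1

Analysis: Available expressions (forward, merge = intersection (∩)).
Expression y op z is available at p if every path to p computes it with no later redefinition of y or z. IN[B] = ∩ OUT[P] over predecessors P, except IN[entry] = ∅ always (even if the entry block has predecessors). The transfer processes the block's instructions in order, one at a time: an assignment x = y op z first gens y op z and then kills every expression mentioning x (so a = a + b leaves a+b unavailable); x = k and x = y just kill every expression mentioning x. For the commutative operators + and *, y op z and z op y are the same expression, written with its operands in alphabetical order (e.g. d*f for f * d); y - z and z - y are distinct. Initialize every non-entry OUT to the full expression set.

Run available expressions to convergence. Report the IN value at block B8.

Answer: {f-a}

Working:
Converged values:
  B0:   IN={}   OUT={d+e}
  B1:   IN={d+e}   OUT={d+e}
  B2:   IN={d+e}   OUT={a*d}
  B3:   IN={a*d}   OUT={}
  B4:   IN={}   OUT={}
  B5:   IN={}   OUT={}
  B6:   IN={}   OUT={}
  B7:   IN={}   OUT={f-a}
  B8:   IN={f-a}   OUT={f-a}

Merge at B8: IN[B8] = OUT[B7] = {f-a}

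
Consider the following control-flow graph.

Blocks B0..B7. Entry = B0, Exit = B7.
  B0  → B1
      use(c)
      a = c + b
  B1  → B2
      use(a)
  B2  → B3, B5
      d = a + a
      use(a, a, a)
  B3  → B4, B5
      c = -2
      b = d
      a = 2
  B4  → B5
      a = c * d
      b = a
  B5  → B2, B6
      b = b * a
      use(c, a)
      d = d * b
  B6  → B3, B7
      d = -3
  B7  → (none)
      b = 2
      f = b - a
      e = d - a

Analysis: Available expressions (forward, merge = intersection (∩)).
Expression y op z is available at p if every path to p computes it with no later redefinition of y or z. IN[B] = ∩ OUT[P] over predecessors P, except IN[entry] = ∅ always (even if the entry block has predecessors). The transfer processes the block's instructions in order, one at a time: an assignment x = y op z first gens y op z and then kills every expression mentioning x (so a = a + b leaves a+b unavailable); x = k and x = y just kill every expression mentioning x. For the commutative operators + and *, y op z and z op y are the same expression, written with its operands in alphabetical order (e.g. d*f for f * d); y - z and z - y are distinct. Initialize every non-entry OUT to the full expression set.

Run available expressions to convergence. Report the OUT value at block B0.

Answer: {b+c}

Trace:
Converged values:
  B0:  IN={}  OUT={b+c}
  B1:  IN={b+c}  OUT={b+c}
  B2:  IN={}  OUT={a+a}
  B3:  IN={}  OUT={}
  B4:  IN={}  OUT={c*d}
  B5:  IN={}  OUT={}
  B6:  IN={}  OUT={}
  B7:  IN={}  OUT={b-a, d-a}

B0 is the boundary node: IN[B0] = {}
Applying B0's transfer function to that IN value gives OUT[B0] (row B0 above).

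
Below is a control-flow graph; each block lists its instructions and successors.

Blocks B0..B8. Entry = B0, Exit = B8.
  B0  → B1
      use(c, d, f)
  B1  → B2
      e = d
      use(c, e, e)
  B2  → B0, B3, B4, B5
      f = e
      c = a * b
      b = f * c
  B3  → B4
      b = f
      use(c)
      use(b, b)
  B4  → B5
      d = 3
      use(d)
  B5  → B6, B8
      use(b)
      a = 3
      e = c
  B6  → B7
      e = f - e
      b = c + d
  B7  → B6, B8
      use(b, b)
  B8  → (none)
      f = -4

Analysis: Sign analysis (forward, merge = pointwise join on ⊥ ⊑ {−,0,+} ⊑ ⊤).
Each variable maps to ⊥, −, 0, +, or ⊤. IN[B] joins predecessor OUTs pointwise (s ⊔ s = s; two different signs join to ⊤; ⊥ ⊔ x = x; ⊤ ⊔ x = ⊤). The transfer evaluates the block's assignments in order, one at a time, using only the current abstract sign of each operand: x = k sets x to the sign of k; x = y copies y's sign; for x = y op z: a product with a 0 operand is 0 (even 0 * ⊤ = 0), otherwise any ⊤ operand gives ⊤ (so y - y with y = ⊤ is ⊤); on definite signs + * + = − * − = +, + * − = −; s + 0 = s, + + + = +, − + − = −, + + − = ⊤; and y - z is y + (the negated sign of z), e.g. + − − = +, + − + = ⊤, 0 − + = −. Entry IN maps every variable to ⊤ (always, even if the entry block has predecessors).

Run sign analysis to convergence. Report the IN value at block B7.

Answer: {a: +, b: ⊤, c: ⊤, d: ⊤, e: ⊤, f: ⊤}

Derivation:
Converged values:
  B0:   IN=(all ⊤)   OUT=(all ⊤)
  B1:   IN=(all ⊤)   OUT=(all ⊤)
  B2:   IN=(all ⊤)   OUT=(all ⊤)
  B3:   IN=(all ⊤)   OUT=(all ⊤)
  B4:   IN=(all ⊤)   OUT={d:+; rest ⊤}
  B5:   IN=(all ⊤)   OUT={a:+; rest ⊤}
  B6:   IN={a:+; rest ⊤}   OUT={a:+; rest ⊤}
  B7:   IN={a:+; rest ⊤}   OUT={a:+; rest ⊤}
  B8:   IN={a:+; rest ⊤}   OUT={a:+, f:-; rest ⊤}

Merge at B7: IN[B7] = OUT[B6] = {a: +, b: ⊤, c: ⊤, d: ⊤, e: ⊤, f: ⊤}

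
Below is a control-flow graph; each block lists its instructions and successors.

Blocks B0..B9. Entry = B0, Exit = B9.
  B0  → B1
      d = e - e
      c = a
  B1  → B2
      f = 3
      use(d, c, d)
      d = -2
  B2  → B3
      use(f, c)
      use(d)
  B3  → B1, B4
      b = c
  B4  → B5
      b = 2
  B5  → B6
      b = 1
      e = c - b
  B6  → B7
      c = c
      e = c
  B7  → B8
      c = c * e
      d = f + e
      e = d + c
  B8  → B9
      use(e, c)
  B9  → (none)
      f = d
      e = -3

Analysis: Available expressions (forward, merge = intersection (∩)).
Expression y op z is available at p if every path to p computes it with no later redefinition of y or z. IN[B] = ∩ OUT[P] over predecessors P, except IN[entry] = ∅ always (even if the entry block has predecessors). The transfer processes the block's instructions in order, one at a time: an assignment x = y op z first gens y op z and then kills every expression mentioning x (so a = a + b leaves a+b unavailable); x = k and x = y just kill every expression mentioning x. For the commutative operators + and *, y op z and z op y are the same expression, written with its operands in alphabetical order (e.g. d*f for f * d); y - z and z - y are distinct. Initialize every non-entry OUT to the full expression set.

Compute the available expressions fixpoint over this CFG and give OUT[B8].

Answer: {c+d}

Derivation:
Per-block solution:
  B0: | IN={} | OUT={e-e}
  B1: | IN={e-e} | OUT={e-e}
  B2: | IN={e-e} | OUT={e-e}
  B3: | IN={e-e} | OUT={e-e}
  B4: | IN={e-e} | OUT={e-e}
  B5: | IN={e-e} | OUT={c-b}
  B6: | IN={c-b} | OUT={}
  B7: | IN={} | OUT={c+d}
  B8: | IN={c+d} | OUT={c+d}
  B9: | IN={c+d} | OUT={c+d}

Merge at B8: IN[B8] = OUT[B7] = {c+d}
Applying B8's transfer function to that IN value gives OUT[B8] (row B8 above).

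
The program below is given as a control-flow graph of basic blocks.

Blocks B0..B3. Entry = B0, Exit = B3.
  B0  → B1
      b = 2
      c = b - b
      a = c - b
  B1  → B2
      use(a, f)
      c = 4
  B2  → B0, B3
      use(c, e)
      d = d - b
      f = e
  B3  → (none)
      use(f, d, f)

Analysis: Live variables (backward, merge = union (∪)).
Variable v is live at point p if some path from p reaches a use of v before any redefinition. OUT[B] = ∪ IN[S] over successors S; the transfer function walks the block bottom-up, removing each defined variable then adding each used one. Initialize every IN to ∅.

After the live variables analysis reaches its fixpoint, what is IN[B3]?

Answer: {d, f}

Working:
Fixpoint table:
  B0:  IN={d, e, f}  OUT={a, b, d, e, f}
  B1:  IN={a, b, d, e, f}  OUT={b, c, d, e}
  B2:  IN={b, c, d, e}  OUT={d, e, f}
  B3:  IN={d, f}  OUT={}

B3 is the boundary node: OUT[B3] = {}
Applying B3's transfer function to that OUT value gives IN[B3] (row B3 above).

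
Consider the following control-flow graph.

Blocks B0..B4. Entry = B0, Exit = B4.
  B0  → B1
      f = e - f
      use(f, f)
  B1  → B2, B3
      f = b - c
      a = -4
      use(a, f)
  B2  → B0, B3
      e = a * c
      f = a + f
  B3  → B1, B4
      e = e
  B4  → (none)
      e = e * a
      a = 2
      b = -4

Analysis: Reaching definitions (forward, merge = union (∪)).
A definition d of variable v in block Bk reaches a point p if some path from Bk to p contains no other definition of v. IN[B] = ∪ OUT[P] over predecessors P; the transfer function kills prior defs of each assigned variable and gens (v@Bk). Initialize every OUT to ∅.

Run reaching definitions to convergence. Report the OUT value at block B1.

Answer: {a@B1, e@B2, e@B3, f@B1}

Derivation:
Per-block solution:
  B0: | IN={a@B1, e@B2, f@B2} | OUT={a@B1, e@B2, f@B0}
  B1: | IN={a@B1, e@B2, e@B3, f@B0, f@B1, f@B2} | OUT={a@B1, e@B2, e@B3, f@B1}
  B2: | IN={a@B1, e@B2, e@B3, f@B1} | OUT={a@B1, e@B2, f@B2}
  B3: | IN={a@B1, e@B2, e@B3, f@B1, f@B2} | OUT={a@B1, e@B3, f@B1, f@B2}
  B4: | IN={a@B1, e@B3, f@B1, f@B2} | OUT={a@B4, b@B4, e@B4, f@B1, f@B2}

Merge at B1: IN[B1] = OUT[B0] ⊔ OUT[B3] = {a@B1, e@B2, e@B3, f@B0, f@B1, f@B2}
Applying B1's transfer function to that IN value gives OUT[B1] (row B1 above).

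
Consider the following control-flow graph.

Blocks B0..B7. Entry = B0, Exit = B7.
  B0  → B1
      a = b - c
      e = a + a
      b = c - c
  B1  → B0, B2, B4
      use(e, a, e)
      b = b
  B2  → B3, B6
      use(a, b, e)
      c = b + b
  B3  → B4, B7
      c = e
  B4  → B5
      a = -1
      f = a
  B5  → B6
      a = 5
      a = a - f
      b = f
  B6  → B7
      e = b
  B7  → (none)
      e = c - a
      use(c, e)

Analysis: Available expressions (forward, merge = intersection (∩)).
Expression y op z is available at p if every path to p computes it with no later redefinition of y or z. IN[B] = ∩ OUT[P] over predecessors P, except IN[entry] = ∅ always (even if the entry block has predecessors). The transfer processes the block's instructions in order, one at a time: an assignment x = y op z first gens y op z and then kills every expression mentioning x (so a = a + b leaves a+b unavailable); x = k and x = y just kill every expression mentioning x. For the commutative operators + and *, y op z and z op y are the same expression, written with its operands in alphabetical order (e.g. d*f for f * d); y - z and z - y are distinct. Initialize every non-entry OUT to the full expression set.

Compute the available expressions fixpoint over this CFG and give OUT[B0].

Answer: {a+a, c-c}

Trace:
Fixpoint table:
  B0:  IN={}  OUT={a+a, c-c}
  B1:  IN={a+a, c-c}  OUT={a+a, c-c}
  B2:  IN={a+a, c-c}  OUT={a+a, b+b}
  B3:  IN={a+a, b+b}  OUT={a+a, b+b}
  B4:  IN={a+a}  OUT={}
  B5:  IN={}  OUT={}
  B6:  IN={}  OUT={}
  B7:  IN={}  OUT={c-a}

Merge at B0 (entry node, so the boundary value {} is joined with the incoming edge(s)): IN[B0] = {} ∩ OUT[B1] = {}
Applying B0's transfer function to that IN value gives OUT[B0] (row B0 above).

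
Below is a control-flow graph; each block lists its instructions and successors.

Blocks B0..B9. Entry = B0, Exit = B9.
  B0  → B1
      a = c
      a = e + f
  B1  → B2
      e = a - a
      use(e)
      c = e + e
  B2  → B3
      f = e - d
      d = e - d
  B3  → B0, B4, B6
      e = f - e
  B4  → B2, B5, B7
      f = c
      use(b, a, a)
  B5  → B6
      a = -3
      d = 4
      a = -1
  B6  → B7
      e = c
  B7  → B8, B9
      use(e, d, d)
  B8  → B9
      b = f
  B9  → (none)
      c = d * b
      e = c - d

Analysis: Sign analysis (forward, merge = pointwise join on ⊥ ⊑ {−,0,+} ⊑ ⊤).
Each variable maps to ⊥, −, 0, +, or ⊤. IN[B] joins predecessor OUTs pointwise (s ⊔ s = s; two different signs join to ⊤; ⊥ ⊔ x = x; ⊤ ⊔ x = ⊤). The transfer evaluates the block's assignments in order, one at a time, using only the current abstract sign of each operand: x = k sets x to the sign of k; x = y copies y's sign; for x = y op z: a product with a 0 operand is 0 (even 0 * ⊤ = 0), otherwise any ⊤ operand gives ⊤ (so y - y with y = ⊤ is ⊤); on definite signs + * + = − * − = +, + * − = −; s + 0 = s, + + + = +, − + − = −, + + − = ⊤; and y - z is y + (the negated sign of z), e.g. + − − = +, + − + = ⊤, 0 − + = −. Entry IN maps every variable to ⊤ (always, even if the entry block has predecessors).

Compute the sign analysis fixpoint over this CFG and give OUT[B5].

Per-block solution:
  B0: | IN=(all ⊤) | OUT=(all ⊤)
  B1: | IN=(all ⊤) | OUT=(all ⊤)
  B2: | IN=(all ⊤) | OUT=(all ⊤)
  B3: | IN=(all ⊤) | OUT=(all ⊤)
  B4: | IN=(all ⊤) | OUT=(all ⊤)
  B5: | IN=(all ⊤) | OUT={a:-, d:+; rest ⊤}
  B6: | IN=(all ⊤) | OUT=(all ⊤)
  B7: | IN=(all ⊤) | OUT=(all ⊤)
  B8: | IN=(all ⊤) | OUT=(all ⊤)
  B9: | IN=(all ⊤) | OUT=(all ⊤)

Merge at B5: IN[B5] = OUT[B4] = {a: ⊤, b: ⊤, c: ⊤, d: ⊤, e: ⊤, f: ⊤}
Applying B5's transfer function to that IN value gives OUT[B5] (row B5 above).

Answer: {a: -, b: ⊤, c: ⊤, d: +, e: ⊤, f: ⊤}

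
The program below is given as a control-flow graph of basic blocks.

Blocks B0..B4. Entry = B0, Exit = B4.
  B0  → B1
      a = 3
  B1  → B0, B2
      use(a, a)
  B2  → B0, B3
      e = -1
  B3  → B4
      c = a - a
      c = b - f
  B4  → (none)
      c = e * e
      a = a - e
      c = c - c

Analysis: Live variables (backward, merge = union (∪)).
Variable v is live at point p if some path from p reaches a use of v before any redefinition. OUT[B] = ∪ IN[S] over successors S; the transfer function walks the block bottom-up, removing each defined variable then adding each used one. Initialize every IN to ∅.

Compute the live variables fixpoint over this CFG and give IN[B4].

Answer: {a, e}

Trace:
Converged values:
  B0:   IN={b, f}   OUT={a, b, f}
  B1:   IN={a, b, f}   OUT={a, b, f}
  B2:   IN={a, b, f}   OUT={a, b, e, f}
  B3:   IN={a, b, e, f}   OUT={a, e}
  B4:   IN={a, e}   OUT={}

B4 is the boundary node: OUT[B4] = {}
Applying B4's transfer function to that OUT value gives IN[B4] (row B4 above).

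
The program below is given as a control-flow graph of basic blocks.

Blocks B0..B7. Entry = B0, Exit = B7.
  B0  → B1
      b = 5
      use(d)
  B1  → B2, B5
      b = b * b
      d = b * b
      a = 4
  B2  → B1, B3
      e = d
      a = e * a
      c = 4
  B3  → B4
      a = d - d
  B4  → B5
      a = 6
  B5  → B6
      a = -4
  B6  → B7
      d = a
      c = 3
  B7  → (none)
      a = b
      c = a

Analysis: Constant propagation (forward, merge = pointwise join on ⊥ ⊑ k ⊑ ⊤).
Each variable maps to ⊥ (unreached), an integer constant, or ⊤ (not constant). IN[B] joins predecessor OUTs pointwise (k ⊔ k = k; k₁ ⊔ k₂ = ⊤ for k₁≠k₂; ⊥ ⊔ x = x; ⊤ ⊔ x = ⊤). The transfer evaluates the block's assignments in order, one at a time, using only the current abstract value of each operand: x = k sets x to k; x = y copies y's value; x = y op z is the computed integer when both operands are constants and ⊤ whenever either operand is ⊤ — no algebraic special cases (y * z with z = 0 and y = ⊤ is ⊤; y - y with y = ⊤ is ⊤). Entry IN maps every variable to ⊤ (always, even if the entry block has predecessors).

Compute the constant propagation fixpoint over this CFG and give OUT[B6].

Fixpoint table:
  B0: | IN=(all ⊤) | OUT={b:5; rest ⊤}
  B1: | IN=(all ⊤) | OUT={a:4; rest ⊤}
  B2: | IN={a:4; rest ⊤} | OUT={c:4; rest ⊤}
  B3: | IN={c:4; rest ⊤} | OUT={c:4; rest ⊤}
  B4: | IN={c:4; rest ⊤} | OUT={a:6, c:4; rest ⊤}
  B5: | IN=(all ⊤) | OUT={a:-4; rest ⊤}
  B6: | IN={a:-4; rest ⊤} | OUT={a:-4, c:3, d:-4; rest ⊤}
  B7: | IN={a:-4, c:3, d:-4; rest ⊤} | OUT={d:-4; rest ⊤}

Merge at B6: IN[B6] = OUT[B5] = {a: -4, b: ⊤, c: ⊤, d: ⊤, e: ⊤, f: ⊤}
Applying B6's transfer function to that IN value gives OUT[B6] (row B6 above).

Answer: {a: -4, b: ⊤, c: 3, d: -4, e: ⊤, f: ⊤}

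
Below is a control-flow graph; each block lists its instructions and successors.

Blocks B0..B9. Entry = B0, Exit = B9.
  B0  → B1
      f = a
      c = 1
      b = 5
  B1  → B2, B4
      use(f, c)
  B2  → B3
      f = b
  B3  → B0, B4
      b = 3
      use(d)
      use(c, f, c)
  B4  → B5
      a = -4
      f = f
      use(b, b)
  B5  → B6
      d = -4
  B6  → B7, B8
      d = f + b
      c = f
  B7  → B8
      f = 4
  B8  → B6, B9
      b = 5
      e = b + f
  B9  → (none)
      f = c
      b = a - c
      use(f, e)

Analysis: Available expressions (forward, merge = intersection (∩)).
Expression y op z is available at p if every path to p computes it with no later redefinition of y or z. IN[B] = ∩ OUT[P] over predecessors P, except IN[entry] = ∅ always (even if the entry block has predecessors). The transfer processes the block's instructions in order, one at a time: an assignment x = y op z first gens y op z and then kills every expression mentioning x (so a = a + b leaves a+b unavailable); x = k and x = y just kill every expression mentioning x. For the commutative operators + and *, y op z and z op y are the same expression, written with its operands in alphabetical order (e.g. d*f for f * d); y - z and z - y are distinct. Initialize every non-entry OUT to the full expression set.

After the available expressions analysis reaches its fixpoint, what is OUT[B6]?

Answer: {b+f}

Derivation:
Per-block solution:
  B0: | IN={} | OUT={}
  B1: | IN={} | OUT={}
  B2: | IN={} | OUT={}
  B3: | IN={} | OUT={}
  B4: | IN={} | OUT={}
  B5: | IN={} | OUT={}
  B6: | IN={} | OUT={b+f}
  B7: | IN={b+f} | OUT={}
  B8: | IN={} | OUT={b+f}
  B9: | IN={b+f} | OUT={a-c}

Merge at B6: IN[B6] = OUT[B5] ∩ OUT[B8] = {}
Applying B6's transfer function to that IN value gives OUT[B6] (row B6 above).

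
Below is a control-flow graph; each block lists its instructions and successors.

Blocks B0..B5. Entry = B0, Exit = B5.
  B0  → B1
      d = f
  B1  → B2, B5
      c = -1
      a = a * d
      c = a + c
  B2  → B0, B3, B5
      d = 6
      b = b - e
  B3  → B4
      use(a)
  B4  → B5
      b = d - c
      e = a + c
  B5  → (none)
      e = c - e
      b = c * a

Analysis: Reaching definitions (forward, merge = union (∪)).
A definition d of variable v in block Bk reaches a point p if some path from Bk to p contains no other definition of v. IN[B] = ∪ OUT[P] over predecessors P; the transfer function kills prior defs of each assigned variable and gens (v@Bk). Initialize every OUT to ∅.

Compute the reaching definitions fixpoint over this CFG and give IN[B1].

Converged values:
  B0:   IN={a@B1, b@B2, c@B1, d@B2}   OUT={a@B1, b@B2, c@B1, d@B0}
  B1:   IN={a@B1, b@B2, c@B1, d@B0}   OUT={a@B1, b@B2, c@B1, d@B0}
  B2:   IN={a@B1, b@B2, c@B1, d@B0}   OUT={a@B1, b@B2, c@B1, d@B2}
  B3:   IN={a@B1, b@B2, c@B1, d@B2}   OUT={a@B1, b@B2, c@B1, d@B2}
  B4:   IN={a@B1, b@B2, c@B1, d@B2}   OUT={a@B1, b@B4, c@B1, d@B2, e@B4}
  B5:   IN={a@B1, b@B2, b@B4, c@B1, d@B0, d@B2, e@B4}   OUT={a@B1, b@B5, c@B1, d@B0, d@B2, e@B5}

Merge at B1: IN[B1] = OUT[B0] = {a@B1, b@B2, c@B1, d@B0}

Answer: {a@B1, b@B2, c@B1, d@B0}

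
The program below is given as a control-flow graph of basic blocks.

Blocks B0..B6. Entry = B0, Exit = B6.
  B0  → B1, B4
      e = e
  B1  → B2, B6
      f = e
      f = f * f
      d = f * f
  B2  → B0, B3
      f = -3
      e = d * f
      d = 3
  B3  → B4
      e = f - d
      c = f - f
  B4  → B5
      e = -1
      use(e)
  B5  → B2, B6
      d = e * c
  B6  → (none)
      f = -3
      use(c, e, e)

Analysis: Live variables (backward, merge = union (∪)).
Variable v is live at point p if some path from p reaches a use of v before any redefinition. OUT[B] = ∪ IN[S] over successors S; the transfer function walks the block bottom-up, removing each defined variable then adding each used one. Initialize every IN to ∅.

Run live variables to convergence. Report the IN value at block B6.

Answer: {c, e}

Working:
Converged values:
  B0:  IN={c, e}  OUT={c, e}
  B1:  IN={c, e}  OUT={c, d, e}
  B2:  IN={c, d}  OUT={c, d, e, f}
  B3:  IN={d, f}  OUT={c}
  B4:  IN={c}  OUT={c, e}
  B5:  IN={c, e}  OUT={c, d, e}
  B6:  IN={c, e}  OUT={}

B6 is the boundary node: OUT[B6] = {}
Applying B6's transfer function to that OUT value gives IN[B6] (row B6 above).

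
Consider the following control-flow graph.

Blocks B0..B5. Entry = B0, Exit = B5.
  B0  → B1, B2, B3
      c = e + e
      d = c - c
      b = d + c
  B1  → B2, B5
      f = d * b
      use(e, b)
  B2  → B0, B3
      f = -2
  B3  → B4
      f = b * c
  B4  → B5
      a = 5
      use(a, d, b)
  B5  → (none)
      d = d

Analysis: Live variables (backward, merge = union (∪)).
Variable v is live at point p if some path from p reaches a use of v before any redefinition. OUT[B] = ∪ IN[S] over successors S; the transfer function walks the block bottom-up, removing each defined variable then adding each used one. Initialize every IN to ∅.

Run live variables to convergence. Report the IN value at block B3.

Converged values:
  B0: | IN={e} | OUT={b, c, d, e}
  B1: | IN={b, c, d, e} | OUT={b, c, d, e}
  B2: | IN={b, c, d, e} | OUT={b, c, d, e}
  B3: | IN={b, c, d} | OUT={b, d}
  B4: | IN={b, d} | OUT={d}
  B5: | IN={d} | OUT={}

Merge at B3: OUT[B3] = IN[B4] = {b, d}
Applying B3's transfer function to that OUT value gives IN[B3] (row B3 above).

Answer: {b, c, d}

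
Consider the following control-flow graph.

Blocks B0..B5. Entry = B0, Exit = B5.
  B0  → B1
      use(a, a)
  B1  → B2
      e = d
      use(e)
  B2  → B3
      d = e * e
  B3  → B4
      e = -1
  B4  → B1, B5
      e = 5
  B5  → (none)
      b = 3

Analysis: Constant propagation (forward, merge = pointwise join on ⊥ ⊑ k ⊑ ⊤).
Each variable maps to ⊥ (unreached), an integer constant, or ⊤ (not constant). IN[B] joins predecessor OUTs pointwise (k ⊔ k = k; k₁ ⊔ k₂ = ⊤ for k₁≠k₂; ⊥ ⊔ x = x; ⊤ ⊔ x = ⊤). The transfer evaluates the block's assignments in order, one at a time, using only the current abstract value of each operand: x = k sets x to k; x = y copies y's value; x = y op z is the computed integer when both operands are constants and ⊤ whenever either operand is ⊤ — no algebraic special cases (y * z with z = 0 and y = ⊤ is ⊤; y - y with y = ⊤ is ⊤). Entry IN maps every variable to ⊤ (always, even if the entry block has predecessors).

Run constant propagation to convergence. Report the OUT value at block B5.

Fixpoint table:
  B0:   IN=(all ⊤)   OUT=(all ⊤)
  B1:   IN=(all ⊤)   OUT=(all ⊤)
  B2:   IN=(all ⊤)   OUT=(all ⊤)
  B3:   IN=(all ⊤)   OUT={e:-1; rest ⊤}
  B4:   IN={e:-1; rest ⊤}   OUT={e:5; rest ⊤}
  B5:   IN={e:5; rest ⊤}   OUT={b:3, e:5; rest ⊤}

Merge at B5: IN[B5] = OUT[B4] = {a: ⊤, b: ⊤, c: ⊤, d: ⊤, e: 5, f: ⊤}
Applying B5's transfer function to that IN value gives OUT[B5] (row B5 above).

Answer: {a: ⊤, b: 3, c: ⊤, d: ⊤, e: 5, f: ⊤}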